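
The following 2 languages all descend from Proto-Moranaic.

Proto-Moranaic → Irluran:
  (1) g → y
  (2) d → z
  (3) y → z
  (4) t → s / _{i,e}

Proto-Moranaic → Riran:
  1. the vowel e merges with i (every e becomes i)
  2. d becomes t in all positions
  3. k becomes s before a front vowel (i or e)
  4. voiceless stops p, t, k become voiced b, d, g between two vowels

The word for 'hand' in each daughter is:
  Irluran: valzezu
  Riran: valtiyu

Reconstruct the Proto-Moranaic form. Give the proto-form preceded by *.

Position 6: Irluran has z, Riran has y. Riran preserves y here (none of its changes turn any other segment into y), so the proto-segment is *y.
Position 4: Irluran has z, Riran has t. Taking the neighbouring segments as reconstructed: Irluran z could go back to *d or *g or *z or *y; Riran t could go back to *t or *d — the one source consistent with every daughter is *d.
Verify the candidate proto-form against each daughter:
Irluran: start from *valdeyu.
  rule 1: no change — valdeyu
  rule 2 (unconditioned shift): valdeyu → valzeyu
  rule 3 (unconditioned shift): valzeyu → valzezu
  rule 4: no change — valzezu
  ⇒ Irluran valzezu
Riran: *valdeyu > valdiyu > valtiyu  (by vowel merger, unconditioned shift)
No other proto-form is consistent with every reflex, so the reconstruction is *valdeyu.

*valdeyu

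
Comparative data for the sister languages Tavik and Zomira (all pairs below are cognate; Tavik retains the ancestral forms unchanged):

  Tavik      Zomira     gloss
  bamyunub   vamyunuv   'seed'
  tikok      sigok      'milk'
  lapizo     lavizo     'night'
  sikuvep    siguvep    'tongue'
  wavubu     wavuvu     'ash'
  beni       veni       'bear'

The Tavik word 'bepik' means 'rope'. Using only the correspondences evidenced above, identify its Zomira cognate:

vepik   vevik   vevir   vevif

vevik

beni ~ veni — Tavik b corresponds to Zomira v word-initially before a front vowel.
lapizo ~ lavizo — Tavik p corresponds to Zomira v between vowels (before a front vowel).
Applying these to Tavik 'bepik':
  bepik → vepik   (b→v word-initially before a front vowel)
  vepik → vevik   (p→v between vowels (before a front vowel))
So the Zomira cognate is 'vevik'.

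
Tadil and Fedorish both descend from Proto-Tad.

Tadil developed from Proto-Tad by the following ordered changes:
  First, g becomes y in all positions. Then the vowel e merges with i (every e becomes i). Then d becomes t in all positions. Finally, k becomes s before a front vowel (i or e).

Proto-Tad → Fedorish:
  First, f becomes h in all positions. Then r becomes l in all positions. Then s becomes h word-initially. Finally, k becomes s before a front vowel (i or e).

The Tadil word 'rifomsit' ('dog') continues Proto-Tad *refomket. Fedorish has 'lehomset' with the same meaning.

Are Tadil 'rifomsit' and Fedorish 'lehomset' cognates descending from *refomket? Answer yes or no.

Derive the expected Fedorish reflex of *refomket:
Fedorish: start from *refomket.
  rule 1 (unconditioned shift): refomket → rehomket
  rule 2 (unconditioned shift): rehomket → lehomket
  rule 3: no change — lehomket
  rule 4 (palatalisation): lehomket → lehomset
  ⇒ Fedorish lehomset
Fedorish 'lehomset' matches the regular reflex exactly, so the pair is cognate.

yes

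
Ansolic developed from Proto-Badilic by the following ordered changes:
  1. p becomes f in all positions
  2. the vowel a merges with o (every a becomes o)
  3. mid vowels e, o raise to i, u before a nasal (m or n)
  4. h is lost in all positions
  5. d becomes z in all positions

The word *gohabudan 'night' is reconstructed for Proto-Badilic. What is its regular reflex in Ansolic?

goobuzun

Ansolic: *gohabudan > gohobudon > gohobudun > goobudun > goobuzun  (by vowel merger, pre-nasal raising, h-loss, unconditioned shift)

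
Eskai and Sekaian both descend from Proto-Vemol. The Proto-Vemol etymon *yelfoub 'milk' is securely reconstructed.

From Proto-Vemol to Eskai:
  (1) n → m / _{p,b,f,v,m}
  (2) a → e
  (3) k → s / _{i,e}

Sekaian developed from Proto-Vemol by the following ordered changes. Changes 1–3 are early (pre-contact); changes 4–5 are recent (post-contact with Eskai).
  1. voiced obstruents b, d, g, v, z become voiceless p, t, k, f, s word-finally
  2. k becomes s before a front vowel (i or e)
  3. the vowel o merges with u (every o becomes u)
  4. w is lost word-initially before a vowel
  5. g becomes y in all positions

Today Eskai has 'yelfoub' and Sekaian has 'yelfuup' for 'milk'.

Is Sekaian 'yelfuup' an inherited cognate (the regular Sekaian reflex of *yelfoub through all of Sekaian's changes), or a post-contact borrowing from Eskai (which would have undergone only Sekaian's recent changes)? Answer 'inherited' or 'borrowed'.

If inherited, *yelfoub would pass through all of Sekaian's changes:
Sekaian: *yelfoub
  yelfoub → yelfoup   [final devoicing]
  yelfoup (rule 2 does not apply)
  yelfoup → yelfuup   [vowel merger]
  yelfuup (rule 4 does not apply)
  yelfuup (rule 5 does not apply)
  giving Sekaian yelfuup.
If borrowed from Eskai 'yelfoub' after the early changes, it would undergo only the recent ones:
  rule 4 (glide loss): no change (yelfoub)
  rule 5 (unconditioned shift): no change (yelfoub)
  ⇒ as a loan: yelfoub
Sekaian 'yelfuup' matches the inherited outcome exactly, so it is an inherited cognate, not a loan.

inherited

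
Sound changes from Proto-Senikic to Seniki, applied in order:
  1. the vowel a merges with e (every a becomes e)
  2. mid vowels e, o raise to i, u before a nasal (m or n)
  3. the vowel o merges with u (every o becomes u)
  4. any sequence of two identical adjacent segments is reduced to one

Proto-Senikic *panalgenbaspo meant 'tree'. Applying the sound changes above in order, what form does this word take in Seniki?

pinelginbespu

Seniki: *panalgenbaspo
  panalgenbaspo → penelgenbespo   [vowel merger]
  penelgenbespo → pinelginbespo   [pre-nasal raising]
  pinelginbespo → pinelginbespu   [vowel merger]
  pinelginbespu (rule 4 does not apply)
  giving Seniki pinelginbespu.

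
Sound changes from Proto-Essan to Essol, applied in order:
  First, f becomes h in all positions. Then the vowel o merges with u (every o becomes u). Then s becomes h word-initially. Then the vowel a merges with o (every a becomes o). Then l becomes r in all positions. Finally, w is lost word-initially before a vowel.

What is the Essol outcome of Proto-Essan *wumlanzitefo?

Essol: *wumlanzitefo > wumlanziteho > wumlanzitehu > wumlonzitehu > wumronzitehu > umronzitehu  (by unconditioned shift, vowel merger, vowel merger, unconditioned shift, glide loss)

umronzitehu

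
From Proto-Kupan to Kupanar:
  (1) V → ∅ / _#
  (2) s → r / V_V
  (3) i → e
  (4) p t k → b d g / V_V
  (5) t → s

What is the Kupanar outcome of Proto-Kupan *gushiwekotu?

gushewegos

Kupanar: *gushiwekotu > gushiwekot > gushewekot > gushewegot > gushewegos  (by apocope, vowel merger, intervocalic voicing, unconditioned shift)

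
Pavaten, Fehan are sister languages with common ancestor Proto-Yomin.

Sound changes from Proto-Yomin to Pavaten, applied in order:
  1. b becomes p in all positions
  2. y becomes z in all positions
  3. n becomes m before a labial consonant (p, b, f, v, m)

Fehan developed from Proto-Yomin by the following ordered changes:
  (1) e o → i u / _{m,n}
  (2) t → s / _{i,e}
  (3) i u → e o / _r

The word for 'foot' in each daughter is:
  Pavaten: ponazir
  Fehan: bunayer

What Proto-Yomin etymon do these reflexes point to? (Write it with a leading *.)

*bonayir

Position 2: Pavaten has o, Fehan has u. Pavaten preserves o here (none of its changes turn any other segment into o), so the proto-segment is *o.
Position 5: Pavaten has z, Fehan has y. Fehan preserves y here (none of its changes turn any other segment into y), so the proto-segment is *y.
Continuing position by position gives *bonayir; check it forward:
Pavaten: *bonayir
  bonayir → ponayir   [unconditioned shift]
  ponayir → ponazir   [unconditioned shift]
  ponazir (rule 3 does not apply)
  giving Pavaten ponazir.
Fehan: *bonayir
  bonayir → bunayir   [pre-nasal raising]
  bunayir (rule 2 does not apply)
  bunayir → bunayer   [pre-rhotic lowering]
  giving Fehan bunayer.
Only *bonayir yields all of Pavaten ponazir, Fehan bunayer.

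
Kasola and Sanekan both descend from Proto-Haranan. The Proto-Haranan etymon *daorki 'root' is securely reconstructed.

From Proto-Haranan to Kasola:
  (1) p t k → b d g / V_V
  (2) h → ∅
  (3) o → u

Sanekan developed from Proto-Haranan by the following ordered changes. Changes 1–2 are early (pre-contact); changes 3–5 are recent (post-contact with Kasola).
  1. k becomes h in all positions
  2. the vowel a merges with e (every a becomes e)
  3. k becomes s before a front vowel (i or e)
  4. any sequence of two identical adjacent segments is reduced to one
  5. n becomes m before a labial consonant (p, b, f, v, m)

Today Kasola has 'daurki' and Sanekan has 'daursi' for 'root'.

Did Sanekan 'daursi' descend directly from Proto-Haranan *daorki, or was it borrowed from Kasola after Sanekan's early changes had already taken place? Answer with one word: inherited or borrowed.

If inherited, *daorki would pass through all of Sanekan's changes:
Sanekan: *daorki > daorhi > deorhi  (by unconditioned shift, vowel merger)
If borrowed from Kasola 'daurki' after the early changes, it would undergo only the recent ones:
  rule 3 (palatalisation): daurki → daursi
  rule 4 (degemination): no change (daursi)
  rule 5 (nasal place assimilation): no change (daursi)
  ⇒ as a loan: daursi
Sanekan 'daursi' matches the loan outcome 'daursi', not the inherited 'deorhi' — it skipped the early Sanekan changes, so it was borrowed from Kasola.

borrowed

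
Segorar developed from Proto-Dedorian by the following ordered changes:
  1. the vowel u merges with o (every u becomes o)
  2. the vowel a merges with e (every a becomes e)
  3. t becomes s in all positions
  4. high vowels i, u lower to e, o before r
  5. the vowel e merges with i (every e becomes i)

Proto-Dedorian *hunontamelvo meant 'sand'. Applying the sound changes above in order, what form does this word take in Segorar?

hononsimilvo

Segorar: *hunontamelvo
  hunontamelvo → honontamelvo   [vowel merger]
  honontamelvo → honontemelvo   [vowel merger]
  honontemelvo → hononsemelvo   [unconditioned shift]
  hononsemelvo (rule 4 does not apply)
  hononsemelvo → hononsimilvo   [vowel merger]
  giving Segorar hononsimilvo.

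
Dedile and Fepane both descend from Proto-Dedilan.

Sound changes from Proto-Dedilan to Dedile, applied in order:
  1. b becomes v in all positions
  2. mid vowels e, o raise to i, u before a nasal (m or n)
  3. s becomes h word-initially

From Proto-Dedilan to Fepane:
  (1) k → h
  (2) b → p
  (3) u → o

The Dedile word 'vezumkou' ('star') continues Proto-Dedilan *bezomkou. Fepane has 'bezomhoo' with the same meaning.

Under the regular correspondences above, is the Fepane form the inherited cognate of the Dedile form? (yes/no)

no

Derive the expected Fepane reflex of *bezomkou:
Fepane: *bezomkou > bezomhou > pezomhou > pezomhoo  (by unconditioned shift, unconditioned shift, vowel merger)
The regular Fepane reflex would be 'pezomhoo', but the attested form is 'bezomhoo'. The correspondence is irregular, so they are not cognates (the Fepane form has a different source).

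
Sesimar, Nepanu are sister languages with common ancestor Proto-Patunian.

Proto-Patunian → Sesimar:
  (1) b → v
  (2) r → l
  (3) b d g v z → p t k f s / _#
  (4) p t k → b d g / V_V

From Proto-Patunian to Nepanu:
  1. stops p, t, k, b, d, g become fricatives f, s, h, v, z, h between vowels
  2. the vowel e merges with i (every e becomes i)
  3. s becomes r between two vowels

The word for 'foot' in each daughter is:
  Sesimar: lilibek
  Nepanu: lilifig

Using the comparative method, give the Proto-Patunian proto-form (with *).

Position 6: Sesimar has e, Nepanu has i. Sesimar preserves e here (none of its changes turn any other segment into e), so the proto-segment is *e.
Position 5: Sesimar has b, Nepanu has f. In Sesimar, b can only continue *p, so the proto-segment is *p.
Position 7: Sesimar has k, Nepanu has g. Nepanu preserves g here (none of its changes turn any other segment into g), so the proto-segment is *g.
Continuing position by position gives *lilipeg; check it forward:
Sesimar: start from *lilipeg.
  rule 1: no change — lilipeg
  rule 2: no change — lilipeg
  rule 3 (final devoicing): lilipeg → lilipek
  rule 4 (intervocalic voicing): lilipek → lilibek
  ⇒ Sesimar lilibek
Nepanu: start from *lilipeg.
  rule 1 (intervocalic lenition): lilipeg → lilifeg
  rule 2 (vowel merger): lilifeg → lilifig
  rule 3: no change — lilifig
  ⇒ Nepanu lilifig
*lilipeg is the unique common source.

*lilipeg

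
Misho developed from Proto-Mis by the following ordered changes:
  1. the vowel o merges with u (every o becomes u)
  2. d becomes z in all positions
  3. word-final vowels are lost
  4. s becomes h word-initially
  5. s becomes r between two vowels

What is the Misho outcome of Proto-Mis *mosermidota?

murermizut

Misho: start from *mosermidota.
  rule 1 (vowel merger): mosermidota → musermiduta
  rule 2 (unconditioned shift): musermiduta → musermizuta
  rule 3 (apocope): musermizuta → musermizut
  rule 4: no change — musermizut
  rule 5 (rhotacism): musermizut → murermizut
  ⇒ Misho murermizut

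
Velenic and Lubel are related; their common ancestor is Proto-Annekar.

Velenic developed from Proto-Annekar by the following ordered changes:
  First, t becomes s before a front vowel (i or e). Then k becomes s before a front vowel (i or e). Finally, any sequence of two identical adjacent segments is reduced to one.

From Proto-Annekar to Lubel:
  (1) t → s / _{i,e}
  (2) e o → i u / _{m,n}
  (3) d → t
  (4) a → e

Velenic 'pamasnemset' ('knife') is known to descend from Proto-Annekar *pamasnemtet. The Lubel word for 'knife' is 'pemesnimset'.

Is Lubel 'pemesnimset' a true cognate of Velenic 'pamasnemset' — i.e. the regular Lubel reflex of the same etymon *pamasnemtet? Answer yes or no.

yes

Derive the expected Lubel reflex of *pamasnemtet:
Lubel: *pamasnemtet
  pamasnemtet → pamasnemset   [palatalisation]
  pamasnemset → pamasnimset   [pre-nasal raising]
  pamasnimset (rule 3 does not apply)
  pamasnimset → pemesnimset   [vowel merger]
  giving Lubel pemesnimset.
Lubel 'pemesnimset' matches the regular reflex exactly, so the pair is cognate.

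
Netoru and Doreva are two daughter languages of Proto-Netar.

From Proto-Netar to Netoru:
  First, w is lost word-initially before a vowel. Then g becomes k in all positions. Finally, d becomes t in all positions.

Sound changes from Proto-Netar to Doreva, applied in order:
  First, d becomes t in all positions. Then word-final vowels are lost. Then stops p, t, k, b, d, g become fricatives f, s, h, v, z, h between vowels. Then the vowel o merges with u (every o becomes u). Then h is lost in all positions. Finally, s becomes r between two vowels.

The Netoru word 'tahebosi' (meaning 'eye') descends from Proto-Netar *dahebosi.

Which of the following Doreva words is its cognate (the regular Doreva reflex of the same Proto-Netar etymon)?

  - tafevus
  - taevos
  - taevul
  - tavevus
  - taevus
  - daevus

taevus

Doreva: *dahebosi
  dahebosi → tahebosi   [unconditioned shift]
  tahebosi → tahebos   [apocope]
  tahebos → tahevos   [intervocalic lenition]
  tahevos → tahevus   [vowel merger]
  tahevus → taevus   [h-loss]
  taevus (rule 6 does not apply)
  giving Doreva taevus.
Among the options, 'taevus' alone shows every Doreva change applied in order.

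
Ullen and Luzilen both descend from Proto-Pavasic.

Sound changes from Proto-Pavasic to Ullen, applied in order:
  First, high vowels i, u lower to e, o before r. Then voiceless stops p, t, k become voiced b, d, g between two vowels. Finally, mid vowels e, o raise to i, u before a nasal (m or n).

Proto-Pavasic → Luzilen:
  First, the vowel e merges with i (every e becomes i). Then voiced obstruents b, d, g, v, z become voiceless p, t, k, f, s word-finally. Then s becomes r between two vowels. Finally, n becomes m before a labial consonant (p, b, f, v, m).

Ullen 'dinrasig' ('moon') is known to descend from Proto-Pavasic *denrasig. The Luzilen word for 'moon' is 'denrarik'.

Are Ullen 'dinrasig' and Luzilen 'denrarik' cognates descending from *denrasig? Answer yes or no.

Derive the expected Luzilen reflex of *denrasig:
Luzilen: *denrasig > dinrasig > dinrasik > dinrarik  (by vowel merger, final devoicing, rhotacism)
The regular Luzilen reflex would be 'dinrarik', but the attested form is 'denrarik'. The correspondence is irregular, so they are not cognates (the Luzilen form has a different source).

no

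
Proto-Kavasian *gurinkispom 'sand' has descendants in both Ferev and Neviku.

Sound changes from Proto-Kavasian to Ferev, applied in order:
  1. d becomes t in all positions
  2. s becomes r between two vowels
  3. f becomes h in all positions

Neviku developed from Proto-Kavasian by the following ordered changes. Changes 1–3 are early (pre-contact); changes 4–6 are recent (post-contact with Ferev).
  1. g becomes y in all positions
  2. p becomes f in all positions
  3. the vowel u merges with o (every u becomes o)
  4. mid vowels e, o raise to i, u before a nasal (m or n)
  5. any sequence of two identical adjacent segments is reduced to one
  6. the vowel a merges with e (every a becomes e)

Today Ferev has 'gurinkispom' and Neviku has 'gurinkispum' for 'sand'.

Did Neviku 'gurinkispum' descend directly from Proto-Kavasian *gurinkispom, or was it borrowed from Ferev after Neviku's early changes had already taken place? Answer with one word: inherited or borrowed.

borrowed

If inherited, *gurinkispom would pass through all of Neviku's changes:
Neviku: start from *gurinkispom.
  rule 1 (unconditioned shift): gurinkispom → yurinkispom
  rule 2 (unconditioned shift): yurinkispom → yurinkisfom
  rule 3 (vowel merger): yurinkisfom → yorinkisfom
  rule 4 (pre-nasal raising): yorinkisfom → yorinkisfum
  rule 5: no change — yorinkisfum
  rule 6: no change — yorinkisfum
  ⇒ Neviku yorinkisfum
If borrowed from Ferev 'gurinkispom' after the early changes, it would undergo only the recent ones:
  rule 4 (pre-nasal raising): gurinkispom → gurinkispum
  rule 5 (degemination): no change (gurinkispum)
  rule 6 (vowel merger): no change (gurinkispum)
  ⇒ as a loan: gurinkispum
Neviku 'gurinkispum' matches the loan outcome 'gurinkispum', not the inherited 'yorinkisfum' — it skipped the early Neviku changes, so it was borrowed from Ferev.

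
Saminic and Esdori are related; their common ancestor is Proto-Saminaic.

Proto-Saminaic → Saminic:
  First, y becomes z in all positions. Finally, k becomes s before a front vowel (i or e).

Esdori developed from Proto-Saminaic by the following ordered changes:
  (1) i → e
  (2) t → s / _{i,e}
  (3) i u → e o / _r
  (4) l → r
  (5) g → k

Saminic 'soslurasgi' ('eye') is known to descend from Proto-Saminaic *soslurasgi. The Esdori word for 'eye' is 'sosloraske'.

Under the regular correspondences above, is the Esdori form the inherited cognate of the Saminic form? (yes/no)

Derive the expected Esdori reflex of *soslurasgi:
Esdori: *soslurasgi > soslurasge > soslorasge > sosrorasge > sosroraske  (by vowel merger, pre-rhotic lowering, unconditioned shift, unconditioned shift)
The regular Esdori reflex would be 'sosroraske', but the attested form is 'sosloraske'. The correspondence is irregular, so they are not cognates (the Esdori form has a different source).

no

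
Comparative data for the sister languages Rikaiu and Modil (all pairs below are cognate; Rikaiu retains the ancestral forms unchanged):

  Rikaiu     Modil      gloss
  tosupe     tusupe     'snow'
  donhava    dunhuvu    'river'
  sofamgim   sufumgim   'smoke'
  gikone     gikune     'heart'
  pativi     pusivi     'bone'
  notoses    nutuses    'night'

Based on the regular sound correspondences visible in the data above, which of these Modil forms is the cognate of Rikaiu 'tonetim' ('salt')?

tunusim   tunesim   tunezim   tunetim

donhava ~ dunhuvu, gikone ~ gikune — Rikaiu o corresponds to Modil u after a consonant, before a nasal.
pativi ~ pusivi — Rikaiu t corresponds to Modil s between vowels (before a front vowel).
Applying these to Rikaiu 'tonetim':
  tonetim → tunetim   (o→u after a consonant, before a nasal)
  tunetim → tunesim   (t→s between vowels (before a front vowel))
So the Modil cognate is 'tunesim'.

tunesim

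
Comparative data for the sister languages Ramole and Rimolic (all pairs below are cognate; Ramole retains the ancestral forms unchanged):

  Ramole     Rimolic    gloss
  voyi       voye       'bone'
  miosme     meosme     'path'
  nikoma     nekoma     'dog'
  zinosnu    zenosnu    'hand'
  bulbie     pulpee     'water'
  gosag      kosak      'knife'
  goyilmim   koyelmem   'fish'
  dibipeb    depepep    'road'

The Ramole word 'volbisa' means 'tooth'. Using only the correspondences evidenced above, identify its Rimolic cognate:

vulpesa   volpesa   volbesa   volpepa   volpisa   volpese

bulbie ~ pulpee — Ramole b corresponds to Rimolic p after a consonant, before a front vowel.
nikoma ~ nekoma, goyilmim ~ koyelmem — Ramole i corresponds to Rimolic e after a consonant, before a consonant other than r, m, n, p, b, f, v.
Applying these to Ramole 'volbisa':
  volbisa → volpisa   (b→p after a consonant, before a front vowel)
  volpisa → volpesa   (i→e after a consonant, before a consonant other than r, m, n, p, b, f, v)
So the Rimolic cognate is 'volpesa'.

volpesa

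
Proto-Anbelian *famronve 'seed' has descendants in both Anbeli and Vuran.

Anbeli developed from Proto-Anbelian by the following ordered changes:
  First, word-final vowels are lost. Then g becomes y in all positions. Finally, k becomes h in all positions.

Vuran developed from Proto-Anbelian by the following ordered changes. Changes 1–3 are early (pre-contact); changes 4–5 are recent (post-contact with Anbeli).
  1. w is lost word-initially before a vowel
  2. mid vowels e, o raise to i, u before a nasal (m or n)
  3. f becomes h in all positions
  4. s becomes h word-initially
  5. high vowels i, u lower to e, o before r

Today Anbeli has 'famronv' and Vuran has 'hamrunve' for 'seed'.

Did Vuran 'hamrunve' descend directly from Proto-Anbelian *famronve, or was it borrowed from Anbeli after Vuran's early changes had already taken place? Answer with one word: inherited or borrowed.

If inherited, *famronve would pass through all of Vuran's changes:
Vuran: start from *famronve.
  rule 1: no change — famronve
  rule 2 (pre-nasal raising): famronve → famrunve
  rule 3 (unconditioned shift): famrunve → hamrunve
  rule 4: no change — hamrunve
  rule 5: no change — hamrunve
  ⇒ Vuran hamrunve
If borrowed from Anbeli 'famronv' after the early changes, it would undergo only the recent ones:
  rule 4 (debuccalisation): no change (famronv)
  rule 5 (pre-rhotic lowering): no change (famronv)
  ⇒ as a loan: famronv
Vuran 'hamrunve' matches the inherited outcome exactly, so it is an inherited cognate, not a loan.

inherited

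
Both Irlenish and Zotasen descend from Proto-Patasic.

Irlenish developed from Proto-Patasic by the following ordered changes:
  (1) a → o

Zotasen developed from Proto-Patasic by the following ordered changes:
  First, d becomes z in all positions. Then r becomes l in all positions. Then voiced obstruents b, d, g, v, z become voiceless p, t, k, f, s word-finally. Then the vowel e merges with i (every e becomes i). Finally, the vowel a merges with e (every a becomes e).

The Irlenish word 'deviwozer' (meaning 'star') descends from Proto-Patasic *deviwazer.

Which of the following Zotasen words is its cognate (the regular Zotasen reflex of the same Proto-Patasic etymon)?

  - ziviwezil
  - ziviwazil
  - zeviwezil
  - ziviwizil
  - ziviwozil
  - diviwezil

Zotasen: *deviwazer > zeviwazer > zeviwazel > ziviwazil > ziviwezil  (by unconditioned shift, unconditioned shift, vowel merger, vowel merger)
Only 'ziviwezil' matches the regular Zotasen development of *deviwazer.

ziviwezil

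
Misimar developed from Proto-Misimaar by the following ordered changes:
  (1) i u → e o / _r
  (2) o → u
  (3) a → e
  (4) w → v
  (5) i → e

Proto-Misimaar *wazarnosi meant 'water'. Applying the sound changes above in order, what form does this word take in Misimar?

Misimar: start from *wazarnosi.
  rule 1: no change — wazarnosi
  rule 2 (vowel merger): wazarnosi → wazarnusi
  rule 3 (vowel merger): wazarnusi → wezernusi
  rule 4 (unconditioned shift): wezernusi → vezernusi
  rule 5 (vowel merger): vezernusi → vezernuse
  ⇒ Misimar vezernuse

vezernuse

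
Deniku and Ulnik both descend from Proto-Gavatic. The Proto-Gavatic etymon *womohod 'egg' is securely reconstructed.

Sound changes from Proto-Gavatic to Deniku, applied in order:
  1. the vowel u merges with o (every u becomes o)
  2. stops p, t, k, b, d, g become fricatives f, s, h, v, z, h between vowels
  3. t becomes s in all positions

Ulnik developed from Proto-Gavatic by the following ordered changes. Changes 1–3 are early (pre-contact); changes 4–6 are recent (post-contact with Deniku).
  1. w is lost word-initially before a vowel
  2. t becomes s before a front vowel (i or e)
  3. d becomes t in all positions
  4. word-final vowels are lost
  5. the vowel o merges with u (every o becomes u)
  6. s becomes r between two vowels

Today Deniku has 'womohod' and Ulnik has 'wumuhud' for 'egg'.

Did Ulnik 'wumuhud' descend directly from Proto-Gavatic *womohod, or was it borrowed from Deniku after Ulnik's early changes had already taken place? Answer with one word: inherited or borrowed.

borrowed

If inherited, *womohod would pass through all of Ulnik's changes:
Ulnik: *womohod > omohod > omohot > umuhut  (by glide loss, unconditioned shift, vowel merger)
If borrowed from Deniku 'womohod' after the early changes, it would undergo only the recent ones:
  rule 4 (apocope): no change (womohod)
  rule 5 (vowel merger): womohod → wumuhud
  rule 6 (rhotacism): no change (wumuhud)
  ⇒ as a loan: wumuhud
Ulnik 'wumuhud' matches the loan outcome 'wumuhud', not the inherited 'umuhut' — it skipped the early Ulnik changes, so it was borrowed from Deniku.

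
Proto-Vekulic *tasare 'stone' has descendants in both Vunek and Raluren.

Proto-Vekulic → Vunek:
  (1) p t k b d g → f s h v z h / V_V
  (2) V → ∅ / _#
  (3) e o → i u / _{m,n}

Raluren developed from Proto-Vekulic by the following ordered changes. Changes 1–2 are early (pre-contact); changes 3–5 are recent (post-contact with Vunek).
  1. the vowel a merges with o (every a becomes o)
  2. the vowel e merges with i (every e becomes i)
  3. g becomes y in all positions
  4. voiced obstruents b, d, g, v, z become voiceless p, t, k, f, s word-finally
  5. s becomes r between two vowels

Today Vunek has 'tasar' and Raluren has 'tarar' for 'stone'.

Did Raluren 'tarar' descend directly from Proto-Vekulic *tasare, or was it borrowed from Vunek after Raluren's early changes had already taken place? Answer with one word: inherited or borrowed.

If inherited, *tasare would pass through all of Raluren's changes:
Raluren: *tasare > tosore > tosori > torori  (by vowel merger, vowel merger, rhotacism)
If borrowed from Vunek 'tasar' after the early changes, it would undergo only the recent ones:
  rule 3 (unconditioned shift): no change (tasar)
  rule 4 (final devoicing): no change (tasar)
  rule 5 (rhotacism): tasar → tarar
  ⇒ as a loan: tarar
Raluren 'tarar' matches the loan outcome 'tarar', not the inherited 'torori' — it skipped the early Raluren changes, so it was borrowed from Vunek.

borrowed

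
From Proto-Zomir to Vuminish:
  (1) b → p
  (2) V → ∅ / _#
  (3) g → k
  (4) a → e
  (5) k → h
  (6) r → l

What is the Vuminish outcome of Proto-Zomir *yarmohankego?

Vuminish: start from *yarmohankego.
  rule 1: no change — yarmohankego
  rule 2 (apocope): yarmohankego → yarmohankeg
  rule 3 (unconditioned shift): yarmohankeg → yarmohankek
  rule 4 (vowel merger): yarmohankek → yermohenkek
  rule 5 (unconditioned shift): yermohenkek → yermohenheh
  rule 6 (unconditioned shift): yermohenheh → yelmohenheh
  ⇒ Vuminish yelmohenheh

yelmohenheh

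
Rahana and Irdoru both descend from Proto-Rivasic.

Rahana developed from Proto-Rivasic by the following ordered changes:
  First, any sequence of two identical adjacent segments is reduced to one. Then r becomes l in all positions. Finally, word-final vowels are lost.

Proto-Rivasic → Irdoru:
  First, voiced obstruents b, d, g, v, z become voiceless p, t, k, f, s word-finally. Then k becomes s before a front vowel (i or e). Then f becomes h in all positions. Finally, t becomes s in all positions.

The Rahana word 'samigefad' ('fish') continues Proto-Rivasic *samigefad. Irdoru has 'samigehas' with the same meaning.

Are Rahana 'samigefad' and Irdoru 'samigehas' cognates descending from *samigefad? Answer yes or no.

Derive the expected Irdoru reflex of *samigefad:
Irdoru: *samigefad > samigefat > samigehat > samigehas  (by final devoicing, unconditioned shift, unconditioned shift)
Irdoru 'samigehas' matches the regular reflex exactly, so the pair is cognate.

yes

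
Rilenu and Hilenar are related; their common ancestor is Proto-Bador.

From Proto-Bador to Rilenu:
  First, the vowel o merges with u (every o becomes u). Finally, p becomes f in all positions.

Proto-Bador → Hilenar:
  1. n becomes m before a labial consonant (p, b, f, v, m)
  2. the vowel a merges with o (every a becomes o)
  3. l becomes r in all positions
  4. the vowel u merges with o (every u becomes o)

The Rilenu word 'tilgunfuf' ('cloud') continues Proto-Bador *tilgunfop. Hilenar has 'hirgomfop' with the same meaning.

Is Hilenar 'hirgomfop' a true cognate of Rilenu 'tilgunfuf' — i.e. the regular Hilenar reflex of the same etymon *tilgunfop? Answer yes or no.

Derive the expected Hilenar reflex of *tilgunfop:
Hilenar: start from *tilgunfop.
  rule 1 (nasal place assimilation): tilgunfop → tilgumfop
  rule 2: no change — tilgumfop
  rule 3 (unconditioned shift): tilgumfop → tirgumfop
  rule 4 (vowel merger): tirgumfop → tirgomfop
  ⇒ Hilenar tirgomfop
The regular Hilenar reflex would be 'tirgomfop', but the attested form is 'hirgomfop'. The correspondence is irregular, so they are not cognates (the Hilenar form has a different source).

no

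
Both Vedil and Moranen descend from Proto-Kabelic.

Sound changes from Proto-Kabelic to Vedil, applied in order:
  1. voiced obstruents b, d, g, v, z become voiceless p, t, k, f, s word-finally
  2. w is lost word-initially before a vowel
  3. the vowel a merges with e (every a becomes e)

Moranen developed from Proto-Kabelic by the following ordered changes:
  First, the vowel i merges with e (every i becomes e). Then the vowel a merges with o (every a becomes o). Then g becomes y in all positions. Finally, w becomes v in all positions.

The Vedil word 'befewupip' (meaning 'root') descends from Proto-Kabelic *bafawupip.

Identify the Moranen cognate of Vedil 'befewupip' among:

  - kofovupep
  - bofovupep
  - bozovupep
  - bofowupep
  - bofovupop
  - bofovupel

Moranen: *bafawupip > bafawupep > bofowupep > bofovupep  (by vowel merger, vowel merger, unconditioned shift)

bofovupep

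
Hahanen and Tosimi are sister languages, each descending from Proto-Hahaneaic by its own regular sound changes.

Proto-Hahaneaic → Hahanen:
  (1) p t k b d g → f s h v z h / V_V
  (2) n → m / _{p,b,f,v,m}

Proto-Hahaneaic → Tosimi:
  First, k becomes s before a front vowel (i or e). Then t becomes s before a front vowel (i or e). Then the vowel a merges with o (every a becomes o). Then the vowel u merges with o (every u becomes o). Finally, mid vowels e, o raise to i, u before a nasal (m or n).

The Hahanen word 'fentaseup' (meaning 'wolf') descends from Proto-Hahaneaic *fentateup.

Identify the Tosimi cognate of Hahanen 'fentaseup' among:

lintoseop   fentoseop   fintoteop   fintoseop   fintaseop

Tosimi: start from *fentateup.
  rule 1: no change — fentateup
  rule 2 (palatalisation): fentateup → fentaseup
  rule 3 (vowel merger): fentaseup → fentoseup
  rule 4 (vowel merger): fentoseup → fentoseop
  rule 5 (pre-nasal raising): fentoseop → fintoseop
  ⇒ Tosimi fintoseop
The other candidates each miss or misapply at least one Tosimi change.

fintoseop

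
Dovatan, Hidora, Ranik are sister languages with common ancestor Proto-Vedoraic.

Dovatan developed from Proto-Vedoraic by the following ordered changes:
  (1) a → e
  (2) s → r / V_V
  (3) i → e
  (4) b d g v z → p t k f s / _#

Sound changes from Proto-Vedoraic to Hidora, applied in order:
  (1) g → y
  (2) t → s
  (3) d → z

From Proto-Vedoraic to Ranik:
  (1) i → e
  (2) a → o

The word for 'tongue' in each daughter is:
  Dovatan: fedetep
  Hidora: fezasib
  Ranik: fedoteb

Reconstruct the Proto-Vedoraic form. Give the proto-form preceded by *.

*fedatib

Position 4: Dovatan has e, Hidora has a, Ranik has o. Hidora preserves a here (none of its changes turn any other segment into a), so the proto-segment is *a.
Position 7: Dovatan has p, Hidora has b, Ranik has b. Hidora preserves b here (none of its changes turn any other segment into b), so the proto-segment is *b.
Position 5: Dovatan has t, Hidora has s, Ranik has t. Ranik preserves t here (none of its changes turn any other segment into t), so the proto-segment is *t.
Verify the candidate proto-form against each daughter:
Dovatan: *fedatib > fedetib > fedeteb > fedetep  (by vowel merger, vowel merger, final devoicing)
Hidora: *fedatib
  fedatib (rule 1 does not apply)
  fedatib → fedasib   [unconditioned shift]
  fedasib → fezasib   [unconditioned shift]
  giving Hidora fezasib.
Ranik: *fedatib
  fedatib → fedateb   [vowel merger]
  fedateb → fedoteb   [vowel merger]
  giving Ranik fedoteb.
No other proto-form is consistent with every reflex, so the reconstruction is *fedatib.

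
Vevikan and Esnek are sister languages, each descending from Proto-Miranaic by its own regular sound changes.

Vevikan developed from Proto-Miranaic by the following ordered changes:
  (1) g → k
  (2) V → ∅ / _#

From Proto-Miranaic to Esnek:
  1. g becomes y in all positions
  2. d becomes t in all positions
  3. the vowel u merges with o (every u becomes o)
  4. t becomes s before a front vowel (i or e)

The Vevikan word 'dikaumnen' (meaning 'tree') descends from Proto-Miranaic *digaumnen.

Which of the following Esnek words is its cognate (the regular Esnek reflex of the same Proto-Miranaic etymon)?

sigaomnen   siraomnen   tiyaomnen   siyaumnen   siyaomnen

Esnek: *digaumnen
  digaumnen → diyaumnen   [unconditioned shift]
  diyaumnen → tiyaumnen   [unconditioned shift]
  tiyaumnen → tiyaomnen   [vowel merger]
  tiyaomnen → siyaomnen   [palatalisation]
  giving Esnek siyaomnen.
The other candidates each miss or misapply at least one Esnek change.

siyaomnen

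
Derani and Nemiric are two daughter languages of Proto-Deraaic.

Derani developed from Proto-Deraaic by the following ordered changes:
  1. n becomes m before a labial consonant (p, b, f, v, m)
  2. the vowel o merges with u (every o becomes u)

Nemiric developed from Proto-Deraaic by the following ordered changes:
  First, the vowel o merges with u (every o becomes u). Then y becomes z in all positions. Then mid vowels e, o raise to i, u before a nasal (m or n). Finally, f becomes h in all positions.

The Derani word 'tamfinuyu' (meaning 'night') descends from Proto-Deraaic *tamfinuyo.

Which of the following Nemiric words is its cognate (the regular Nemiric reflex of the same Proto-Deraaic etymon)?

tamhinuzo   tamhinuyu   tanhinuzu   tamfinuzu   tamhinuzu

tamhinuzu

Nemiric: start from *tamfinuyo.
  rule 1 (vowel merger): tamfinuyo → tamfinuyu
  rule 2 (unconditioned shift): tamfinuyu → tamfinuzu
  rule 3: no change — tamfinuzu
  rule 4 (unconditioned shift): tamfinuzu → tamhinuzu
  ⇒ Nemiric tamhinuzu
Only 'tamhinuzu' matches the regular Nemiric development of *tamfinuyo.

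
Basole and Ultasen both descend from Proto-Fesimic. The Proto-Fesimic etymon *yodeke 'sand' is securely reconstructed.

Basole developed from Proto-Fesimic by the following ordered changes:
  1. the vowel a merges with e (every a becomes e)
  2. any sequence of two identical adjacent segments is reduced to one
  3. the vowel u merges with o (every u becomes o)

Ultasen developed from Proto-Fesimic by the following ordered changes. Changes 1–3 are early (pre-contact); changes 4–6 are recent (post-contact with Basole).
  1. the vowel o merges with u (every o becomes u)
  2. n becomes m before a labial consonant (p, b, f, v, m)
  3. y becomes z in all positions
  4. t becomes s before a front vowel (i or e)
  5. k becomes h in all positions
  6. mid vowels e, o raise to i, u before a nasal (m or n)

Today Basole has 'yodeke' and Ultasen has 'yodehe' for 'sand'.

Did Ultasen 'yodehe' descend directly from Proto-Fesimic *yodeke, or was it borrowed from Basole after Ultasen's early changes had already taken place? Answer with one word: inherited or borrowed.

borrowed

If inherited, *yodeke would pass through all of Ultasen's changes:
Ultasen: *yodeke > yudeke > zudeke > zudehe  (by vowel merger, unconditioned shift, unconditioned shift)
If borrowed from Basole 'yodeke' after the early changes, it would undergo only the recent ones:
  rule 4 (palatalisation): no change (yodeke)
  rule 5 (unconditioned shift): yodeke → yodehe
  rule 6 (pre-nasal raising): no change (yodehe)
  ⇒ as a loan: yodehe
Ultasen 'yodehe' matches the loan outcome 'yodehe', not the inherited 'zudehe' — it skipped the early Ultasen changes, so it was borrowed from Basole.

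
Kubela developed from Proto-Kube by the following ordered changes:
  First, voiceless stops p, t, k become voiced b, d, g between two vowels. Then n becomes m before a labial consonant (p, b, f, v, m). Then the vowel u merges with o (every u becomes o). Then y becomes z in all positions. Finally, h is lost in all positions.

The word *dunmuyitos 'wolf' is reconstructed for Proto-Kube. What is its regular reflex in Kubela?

Kubela: *dunmuyitos
  dunmuyitos → dunmuyidos   [intervocalic voicing]
  dunmuyidos → dummuyidos   [nasal place assimilation]
  dummuyidos → dommoyidos   [vowel merger]
  dommoyidos → dommozidos   [unconditioned shift]
  dommozidos (rule 5 does not apply)
  giving Kubela dommozidos.

dommozidos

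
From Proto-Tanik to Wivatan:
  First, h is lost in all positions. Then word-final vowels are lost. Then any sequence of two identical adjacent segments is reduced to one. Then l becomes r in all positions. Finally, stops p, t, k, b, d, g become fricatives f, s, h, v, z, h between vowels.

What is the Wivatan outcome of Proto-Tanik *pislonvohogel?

pisronvoher

Wivatan: start from *pislonvohogel.
  rule 1 (h-loss): pislonvohogel → pislonvoogel
  rule 2: no change — pislonvoogel
  rule 3 (degemination): pislonvoogel → pislonvogel
  rule 4 (unconditioned shift): pislonvogel → pisronvoger
  rule 5 (intervocalic lenition): pisronvoger → pisronvoher
  ⇒ Wivatan pisronvoher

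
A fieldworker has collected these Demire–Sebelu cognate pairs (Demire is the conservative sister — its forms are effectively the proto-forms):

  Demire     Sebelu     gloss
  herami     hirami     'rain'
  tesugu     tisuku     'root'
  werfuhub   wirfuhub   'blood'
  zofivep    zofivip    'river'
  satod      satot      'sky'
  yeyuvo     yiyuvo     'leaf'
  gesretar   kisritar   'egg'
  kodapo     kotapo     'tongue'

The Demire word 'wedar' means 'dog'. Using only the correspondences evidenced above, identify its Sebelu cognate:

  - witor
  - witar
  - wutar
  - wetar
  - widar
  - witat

witar

tesugu ~ tisuku, yeyuvo ~ yiyuvo — Demire e corresponds to Sebelu i after a consonant, before a consonant other than r, m, n, p, b, f, v.
kodapo ~ kotapo — Demire d corresponds to Sebelu t between vowels (before a back vowel).
Applying these to Demire 'wedar':
  wedar → widar   (e→i after a consonant, before a consonant other than r, m, n, p, b, f, v)
  widar → witar   (d→t between vowels (before a back vowel))
So the Sebelu cognate is 'witar'.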